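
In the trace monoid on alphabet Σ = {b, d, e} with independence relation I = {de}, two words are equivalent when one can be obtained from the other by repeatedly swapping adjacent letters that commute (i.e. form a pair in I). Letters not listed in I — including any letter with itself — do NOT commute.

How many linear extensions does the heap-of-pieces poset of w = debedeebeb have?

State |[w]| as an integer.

0(d) covers ∅
1(e) covers ∅
2(b) covers 0:d, 1:e
3(e) covers 2:b
4(d) covers 2:b
5(e) covers 3:e
6(e) covers 5:e
7(b) covers 4:d, 6:e
8(e) covers 7:b
9(b) covers 8:e
floor of heap: 0:d, 1:e
completions by unplaced set U, small U first (add the entries for U minus each lowest piece of U):
  |U|=1: {9}:1
  |U|=2: {8,9}:1
  |U|=3: {7,8,9}:1
  |U|=4: {4,7,8,9}:1  {6,7,8,9}:1
  |U|=5: {4,6,7,8,9}:2  {5,6,7,8,9}:1
  |U|=6: {3,5,6,7,8,9}:1  {4,5,6,7,8,9}:3
  |U|=7: {3,4,5,6,7,8,9}:4
  |U|=8: {2,3,4,5,6,7,8,9}:4
  start at 0(d): 4
  start at 1(e): 4
sum over floor = 8

8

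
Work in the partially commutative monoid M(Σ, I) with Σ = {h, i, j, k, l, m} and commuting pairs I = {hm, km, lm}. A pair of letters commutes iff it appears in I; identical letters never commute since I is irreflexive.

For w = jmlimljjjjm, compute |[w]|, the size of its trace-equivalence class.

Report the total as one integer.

4

#0=j has no predecessor
#1=m depends on [0:j]
#2=l depends on [0:j]
#3=i depends on [1:m, 2:l]
#4=m depends on [3:i]
#5=l depends on [3:i]
#6=j depends on [4:m, 5:l]
#7=j depends on [6:j]
#8=j depends on [7:j]
#9=j depends on [8:j]
#10=m depends on [9:j]
sources: [0:j]
N(rest) = Σ N(rest − s) over sources s of rest; N(one piece) = 1:
  size 1 → [10]=1
  size 2 → [9,10]=1
  size 3 → [8,9,10]=1
  size 4 → [7,8,9,10]=1
  size 5 → [6,7,8,9,10]=1
  size 6 → [4,6,7,8,9,10]=1  [5,6,7,8,9,10]=1
  size 7 → [4,5,6,7,8,9,10]=2
  size 8 → [3,4,5,6,7,8,9,10]=2
  size 9 → [1,3,4,5,6,7,8,9,10]=2  [2,3,4,5,6,7,8,9,10]=2
  first=0(j) contributes 4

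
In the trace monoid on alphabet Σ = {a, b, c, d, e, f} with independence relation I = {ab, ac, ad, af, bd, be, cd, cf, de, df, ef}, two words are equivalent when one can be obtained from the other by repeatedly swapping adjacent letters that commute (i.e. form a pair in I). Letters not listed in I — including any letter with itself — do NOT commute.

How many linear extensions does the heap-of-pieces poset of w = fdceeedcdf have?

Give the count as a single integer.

#0=f has no predecessor
#1=d has no predecessor
#2=c has no predecessor
#3=e depends on [2:c]
#4=e depends on [3:e]
#5=e depends on [4:e]
#6=d depends on [1:d]
#7=c depends on [5:e]
#8=d depends on [6:d]
#9=f depends on [0:f]
sources: [0:f, 1:d, 2:c]
N(rest) = Σ N(rest − s) over sources s of rest; N(one piece) = 1:
  size 1 → [7]=1  [8]=1  [9]=1
  size 2 → [0,9]=1  [5,7]=1  [6,8]=1  [7,8]=2  [7,9]=2  [8,9]=2
  size 3 → [0,7,9]=3  [0,8,9]=3  [1,6,8]=1  [4,5,7]=1  [5,7,8]=3  [5,7,9]=3  [6,7,8]=3  [6,8,9]=3  [7,8,9]=6
  size 4 → [0,5,7,9]=6  [0,6,8,9]=6  [0,7,8,9]=12  [1,6,7,8]=4  [1,6,8,9]=4  [3,4,5,7]=1  [4,5,7,8]=4  [4,5,7,9]=4  [5,6,7,8]=6  [5,7,8,9]=12  [6,7,8,9]=12
  size 5 → [0,1,6,8,9]=10  [0,4,5,7,9]=10  [0,5,7,8,9]=30  [0,6,7,8,9]=30  [1,5,6,7,8]=10  [1,6,7,8,9]=20  [2,3,4,5,7]=1  [3,4,5,7,8]=5  [3,4,5,7,9]=5  [4,5,6,7,8]=10  [4,5,7,8,9]=20  [5,6,7,8,9]=30
  size 6 → [0,1,6,7,8,9]=60  [0,3,4,5,7,9]=15  [0,4,5,7,8,9]=60  [0,5,6,7,8,9]=90  [1,4,5,6,7,8]=20  [1,5,6,7,8,9]=60  [2,3,4,5,7,8]=6  [2,3,4,5,7,9]=6  [3,4,5,6,7,8]=15  [3,4,5,7,8,9]=30  [4,5,6,7,8,9]=60
  size 7 → [0,1,5,6,7,8,9]=210  [0,2,3,4,5,7,9]=21  [0,3,4,5,7,8,9]=105  [0,4,5,6,7,8,9]=210  [1,3,4,5,6,7,8]=35  [1,4,5,6,7,8,9]=140  [2,3,4,5,6,7,8]=21  [2,3,4,5,7,8,9]=42  [3,4,5,6,7,8,9]=105
  size 8 → [0,1,4,5,6,7,8,9]=560  [0,2,3,4,5,7,8,9]=168  [0,3,4,5,6,7,8,9]=420  [1,2,3,4,5,6,7,8]=56  [1,3,4,5,6,7,8,9]=280  [2,3,4,5,6,7,8,9]=168
  first=0(f) contributes 504
  first=1(d) contributes 756
  first=2(c) contributes 1260
|[w]| = 2520

2520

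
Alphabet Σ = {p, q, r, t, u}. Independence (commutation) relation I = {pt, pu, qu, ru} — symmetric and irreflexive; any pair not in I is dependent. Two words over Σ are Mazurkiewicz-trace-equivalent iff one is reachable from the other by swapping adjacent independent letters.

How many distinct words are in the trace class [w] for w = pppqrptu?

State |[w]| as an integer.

3

piece 0:p — minimal
piece 1:p rests on {0:p}
piece 2:p rests on {1:p}
piece 3:q rests on {2:p}
piece 4:r rests on {3:q}
piece 5:p rests on {4:r}
piece 6:t rests on {4:r}
piece 7:u rests on {6:t}
minimal pieces: {0:p}
ways to finish when only these pieces remain (= sum over removing one remaining piece with nothing left below it):
  1 left: {5}→1  {7}→1
  2 left: {5,7}→2  {6,7}→1
  3 left: {5,6,7}→3
  4 left: {4,5,6,7}→3
  5 left: {3,4,5,6,7}→3
  6 left: {2,3,4,5,6,7}→3
  placing 0:p first → 3 extensions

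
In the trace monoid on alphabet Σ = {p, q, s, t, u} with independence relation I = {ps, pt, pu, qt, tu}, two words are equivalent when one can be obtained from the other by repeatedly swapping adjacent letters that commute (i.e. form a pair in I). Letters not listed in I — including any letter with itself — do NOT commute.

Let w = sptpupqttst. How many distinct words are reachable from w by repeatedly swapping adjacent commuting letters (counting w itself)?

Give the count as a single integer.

379

piece 0:s — minimal
piece 1:p — minimal
piece 2:t rests on {0:s}
piece 3:p rests on {1:p}
piece 4:u rests on {0:s}
piece 5:p rests on {3:p}
piece 6:q rests on {4:u, 5:p}
piece 7:t rests on {2:t}
piece 8:t rests on {7:t}
piece 9:s rests on {6:q, 8:t}
piece 10:t rests on {9:s}
minimal pieces: {0:s, 1:p}
ways to finish when only these pieces remain (= sum over removing one remaining piece with nothing left below it):
  1 left: {10}→1
  2 left: {9,10}→1
  3 left: {6,9,10}→1  {8,9,10}→1
  4 left: {4,6,9,10}→1  {5,6,9,10}→1  {6,8,9,10}→2  {7,8,9,10}→1
  5 left: {2,7,8,9,10}→1  {3,5,6,9,10}→1  {4,5,6,9,10}→2  {4,6,8,9,10}→3  {5,6,8,9,10}→3  {6,7,8,9,10}→3
  6 left: {1,3,5,6,9,10}→1  {2,6,7,8,9,10}→4  {3,4,5,6,9,10}→3  {3,5,6,8,9,10}→4  {4,5,6,8,9,10}→8  {4,6,7,8,9,10}→6  {5,6,7,8,9,10}→6
  7 left: {1,3,4,5,6,9,10}→4  {1,3,5,6,8,9,10}→5  {2,4,6,7,8,9,10}→10  {2,5,6,7,8,9,10}→10  {3,4,5,6,8,9,10}→15  {3,5,6,7,8,9,10}→10  {4,5,6,7,8,9,10}→20
  8 left: {0,2,4,6,7,8,9,10}→10  {1,3,4,5,6,8,9,10}→24  {1,3,5,6,7,8,9,10}→15  {2,3,5,6,7,8,9,10}→20  {2,4,5,6,7,8,9,10}→40  {3,4,5,6,7,8,9,10}→45
  9 left: {0,2,4,5,6,7,8,9,10}→50  {1,2,3,5,6,7,8,9,10}→35  {1,3,4,5,6,7,8,9,10}→84  {2,3,4,5,6,7,8,9,10}→105
  placing 0:s first → 224 extensions
  placing 1:p first → 155 extensions
total linear extensions = 379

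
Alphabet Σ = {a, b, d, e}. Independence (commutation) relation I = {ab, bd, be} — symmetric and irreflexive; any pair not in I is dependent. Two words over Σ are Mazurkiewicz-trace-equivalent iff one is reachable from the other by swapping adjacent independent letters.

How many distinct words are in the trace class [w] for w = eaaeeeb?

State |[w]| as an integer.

7

piece 0:e — minimal
piece 1:a rests on {0:e}
piece 2:a rests on {1:a}
piece 3:e rests on {2:a}
piece 4:e rests on {3:e}
piece 5:e rests on {4:e}
piece 6:b — minimal
minimal pieces: {0:e, 6:b}
ways to finish when only these pieces remain (= sum over removing one remaining piece with nothing left below it):
  1 left: {5}→1  {6}→1
  2 left: {4,5}→1  {5,6}→2
  3 left: {3,4,5}→1  {4,5,6}→3
  4 left: {2,3,4,5}→1  {3,4,5,6}→4
  5 left: {1,2,3,4,5}→1  {2,3,4,5,6}→5
  placing 0:e first → 6 extensions
  placing 6:b first → 1 extensions
total linear extensions = 7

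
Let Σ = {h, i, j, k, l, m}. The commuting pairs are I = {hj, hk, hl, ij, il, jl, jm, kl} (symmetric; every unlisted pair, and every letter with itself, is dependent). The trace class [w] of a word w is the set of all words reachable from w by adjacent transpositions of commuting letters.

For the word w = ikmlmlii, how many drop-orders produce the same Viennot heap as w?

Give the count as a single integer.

3

drop 0:i onto floor
drop 1:k onto {0:i}
drop 2:m onto {1:k}
drop 3:l onto {2:m}
drop 4:m onto {3:l}
drop 5:l onto {4:m}
drop 6:i onto {4:m}
drop 7:i onto {6:i}
ground layer = {0:i}
drop-orders for the pieces not yet dropped (sum over which currently-grounded one goes next):
  1 to go: {5} 1  {7} 1
  2 to go: {5,7} 2  {6,7} 1
  3 to go: {5,6,7} 3
  4 to go: {4,5,6,7} 3
  5 to go: {3,4,5,6,7} 3
  6 to go: {2,3,4,5,6,7} 3
  if 0:i drops first: 3 orders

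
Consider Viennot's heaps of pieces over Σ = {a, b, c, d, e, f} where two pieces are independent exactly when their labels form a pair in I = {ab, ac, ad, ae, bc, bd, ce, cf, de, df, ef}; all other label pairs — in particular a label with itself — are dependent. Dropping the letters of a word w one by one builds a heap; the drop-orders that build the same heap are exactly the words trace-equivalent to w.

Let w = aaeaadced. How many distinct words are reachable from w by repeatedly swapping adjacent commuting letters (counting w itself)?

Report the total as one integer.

#0=a has no predecessor
#1=a depends on [0:a]
#2=e has no predecessor
#3=a depends on [1:a]
#4=a depends on [3:a]
#5=d has no predecessor
#6=c depends on [5:d]
#7=e depends on [2:e]
#8=d depends on [6:c]
sources: [0:a, 2:e, 5:d]
N(rest) = Σ N(rest − s) over sources s of rest; N(one piece) = 1:
  size 1 → [4]=1  [7]=1  [8]=1
  size 2 → [2,7]=1  [3,4]=1  [4,7]=2  [4,8]=2  [6,8]=1  [7,8]=2
  size 3 → [1,3,4]=1  [2,4,7]=3  [2,7,8]=3  [3,4,7]=3  [3,4,8]=3  [4,6,8]=3  [4,7,8]=6  [5,6,8]=1  [6,7,8]=3
  size 4 → [0,1,3,4]=1  [1,3,4,7]=4  [1,3,4,8]=4  [2,3,4,7]=6  [2,4,7,8]=12  [2,6,7,8]=6  [3,4,6,8]=6  [3,4,7,8]=12  [4,5,6,8]=4  [4,6,7,8]=12  [5,6,7,8]=4
  size 5 → [0,1,3,4,7]=5  [0,1,3,4,8]=5  [1,2,3,4,7]=10  [1,3,4,6,8]=10  [1,3,4,7,8]=20  [2,3,4,7,8]=30  [2,4,6,7,8]=30  [2,5,6,7,8]=10  [3,4,5,6,8]=10  [3,4,6,7,8]=30  [4,5,6,7,8]=20
  size 6 → [0,1,2,3,4,7]=15  [0,1,3,4,6,8]=15  [0,1,3,4,7,8]=30  [1,2,3,4,7,8]=60  [1,3,4,5,6,8]=20  [1,3,4,6,7,8]=60  [2,3,4,6,7,8]=90  [2,4,5,6,7,8]=60  [3,4,5,6,7,8]=60
  size 7 → [0,1,2,3,4,7,8]=105  [0,1,3,4,5,6,8]=35  [0,1,3,4,6,7,8]=105  [1,2,3,4,6,7,8]=210  [1,3,4,5,6,7,8]=140  [2,3,4,5,6,7,8]=210
  first=0(a) contributes 560
  first=2(e) contributes 280
  first=5(d) contributes 420
|[w]| = 1260

1260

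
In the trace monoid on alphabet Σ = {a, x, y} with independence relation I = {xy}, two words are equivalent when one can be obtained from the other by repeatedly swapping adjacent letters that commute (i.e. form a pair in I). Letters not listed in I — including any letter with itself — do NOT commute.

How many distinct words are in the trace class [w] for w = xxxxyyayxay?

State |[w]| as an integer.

30

#0=x has no predecessor
#1=x depends on [0:x]
#2=x depends on [1:x]
#3=x depends on [2:x]
#4=y has no predecessor
#5=y depends on [4:y]
#6=a depends on [3:x, 5:y]
#7=y depends on [6:a]
#8=x depends on [6:a]
#9=a depends on [7:y, 8:x]
#10=y depends on [9:a]
sources: [0:x, 4:y]
N(rest) = Σ N(rest − s) over sources s of rest; N(one piece) = 1:
  size 1 → [10]=1
  size 2 → [9,10]=1
  size 3 → [7,9,10]=1  [8,9,10]=1
  size 4 → [7,8,9,10]=2
  size 5 → [6,7,8,9,10]=2
  size 6 → [3,6,7,8,9,10]=2  [5,6,7,8,9,10]=2
  size 7 → [2,3,6,7,8,9,10]=2  [3,5,6,7,8,9,10]=4  [4,5,6,7,8,9,10]=2
  size 8 → [1,2,3,6,7,8,9,10]=2  [2,3,5,6,7,8,9,10]=6  [3,4,5,6,7,8,9,10]=6
  size 9 → [0,1,2,3,6,7,8,9,10]=2  [1,2,3,5,6,7,8,9,10]=8  [2,3,4,5,6,7,8,9,10]=12
  first=0(x) contributes 20
  first=4(y) contributes 10
|[w]| = 30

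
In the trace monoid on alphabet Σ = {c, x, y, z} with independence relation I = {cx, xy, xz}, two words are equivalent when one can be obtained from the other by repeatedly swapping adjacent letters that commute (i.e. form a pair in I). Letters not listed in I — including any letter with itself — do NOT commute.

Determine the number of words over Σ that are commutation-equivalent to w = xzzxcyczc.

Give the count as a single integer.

36

0(x) covers ∅
1(z) covers ∅
2(z) covers 1:z
3(x) covers 0:x
4(c) covers 2:z
5(y) covers 4:c
6(c) covers 5:y
7(z) covers 6:c
8(c) covers 7:z
floor of heap: 0:x, 1:z
completions by unplaced set U, small U first (add the entries for U minus each lowest piece of U):
  |U|=1: {3}:1  {8}:1
  |U|=2: {0,3}:1  {3,8}:2  {7,8}:1
  |U|=3: {0,3,8}:3  {3,7,8}:3  {6,7,8}:1
  |U|=4: {0,3,7,8}:6  {3,6,7,8}:4  {5,6,7,8}:1
  |U|=5: {0,3,6,7,8}:10  {3,5,6,7,8}:5  {4,5,6,7,8}:1
  |U|=6: {0,3,5,6,7,8}:15  {2,4,5,6,7,8}:1  {3,4,5,6,7,8}:6
  |U|=7: {0,3,4,5,6,7,8}:21  {1,2,4,5,6,7,8}:1  {2,3,4,5,6,7,8}:7
  start at 0(x): 8
  start at 1(z): 28
sum over floor = 36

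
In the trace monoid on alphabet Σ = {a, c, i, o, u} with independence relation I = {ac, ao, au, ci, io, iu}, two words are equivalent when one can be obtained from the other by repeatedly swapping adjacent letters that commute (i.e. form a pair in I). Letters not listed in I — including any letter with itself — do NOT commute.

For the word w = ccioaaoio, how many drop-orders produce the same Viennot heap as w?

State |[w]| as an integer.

126

0(c) covers ∅
1(c) covers 0:c
2(i) covers ∅
3(o) covers 1:c
4(a) covers 2:i
5(a) covers 4:a
6(o) covers 3:o
7(i) covers 5:a
8(o) covers 6:o
floor of heap: 0:c, 2:i
completions by unplaced set U, small U first (add the entries for U minus each lowest piece of U):
  |U|=1: {7}:1  {8}:1
  |U|=2: {5,7}:1  {6,8}:1  {7,8}:2
  |U|=3: {3,6,8}:1  {4,5,7}:1  {5,7,8}:3  {6,7,8}:3
  |U|=4: {1,3,6,8}:1  {2,4,5,7}:1  {3,6,7,8}:4  {4,5,7,8}:4  {5,6,7,8}:6
  |U|=5: {0,1,3,6,8}:1  {1,3,6,7,8}:5  {2,4,5,7,8}:5  {3,5,6,7,8}:10  {4,5,6,7,8}:10
  |U|=6: {0,1,3,6,7,8}:6  {1,3,5,6,7,8}:15  {2,4,5,6,7,8}:15  {3,4,5,6,7,8}:20
  |U|=7: {0,1,3,5,6,7,8}:21  {1,3,4,5,6,7,8}:35  {2,3,4,5,6,7,8}:35
  start at 0(c): 70
  start at 2(i): 56
sum over floor = 126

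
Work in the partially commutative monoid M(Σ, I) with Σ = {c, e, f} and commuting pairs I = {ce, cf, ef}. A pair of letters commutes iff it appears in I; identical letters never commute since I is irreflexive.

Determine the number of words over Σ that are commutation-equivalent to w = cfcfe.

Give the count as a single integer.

30

piece 0:c — minimal
piece 1:f — minimal
piece 2:c rests on {0:c}
piece 3:f rests on {1:f}
piece 4:e — minimal
minimal pieces: {0:c, 1:f, 4:e}
ways to finish when only these pieces remain (= sum over removing one remaining piece with nothing left below it):
  1 left: {2}→1  {3}→1  {4}→1
  2 left: {0,2}→1  {1,3}→1  {2,3}→2  {2,4}→2  {3,4}→2
  3 left: {0,2,3}→3  {0,2,4}→3  {1,2,3}→3  {1,3,4}→3  {2,3,4}→6
  placing 0:c first → 12 extensions
  placing 1:f first → 12 extensions
  placing 4:e first → 6 extensions
total linear extensions = 30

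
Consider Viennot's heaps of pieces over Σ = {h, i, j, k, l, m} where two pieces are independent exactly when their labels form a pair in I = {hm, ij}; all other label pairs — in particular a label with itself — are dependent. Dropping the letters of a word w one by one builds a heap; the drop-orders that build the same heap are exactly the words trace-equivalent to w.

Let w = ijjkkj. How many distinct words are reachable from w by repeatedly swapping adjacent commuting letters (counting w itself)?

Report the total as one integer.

3

drop 0:i onto floor
drop 1:j onto floor
drop 2:j onto {1:j}
drop 3:k onto {0:i, 2:j}
drop 4:k onto {3:k}
drop 5:j onto {4:k}
ground layer = {0:i, 1:j}
drop-orders for the pieces not yet dropped (sum over which currently-grounded one goes next):
  1 to go: {5} 1
  2 to go: {4,5} 1
  3 to go: {3,4,5} 1
  4 to go: {0,3,4,5} 1  {2,3,4,5} 1
  if 0:i drops first: 1 orders
  if 1:j drops first: 2 orders
heap linearizations: 3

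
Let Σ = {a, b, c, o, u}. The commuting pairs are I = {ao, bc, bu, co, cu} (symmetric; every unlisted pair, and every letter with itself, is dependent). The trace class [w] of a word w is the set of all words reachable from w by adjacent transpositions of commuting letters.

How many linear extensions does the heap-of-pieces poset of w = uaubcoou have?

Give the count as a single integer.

piece 0:u — minimal
piece 1:a rests on {0:u}
piece 2:u rests on {1:a}
piece 3:b rests on {1:a}
piece 4:c rests on {1:a}
piece 5:o rests on {2:u, 3:b}
piece 6:o rests on {5:o}
piece 7:u rests on {6:o}
minimal pieces: {0:u}
ways to finish when only these pieces remain (= sum over removing one remaining piece with nothing left below it):
  1 left: {4}→1  {7}→1
  2 left: {4,7}→2  {6,7}→1
  3 left: {4,6,7}→3  {5,6,7}→1
  4 left: {2,5,6,7}→1  {3,5,6,7}→1  {4,5,6,7}→4
  5 left: {2,3,5,6,7}→2  {2,4,5,6,7}→5  {3,4,5,6,7}→5
  6 left: {2,3,4,5,6,7}→12
  placing 0:u first → 12 extensions

12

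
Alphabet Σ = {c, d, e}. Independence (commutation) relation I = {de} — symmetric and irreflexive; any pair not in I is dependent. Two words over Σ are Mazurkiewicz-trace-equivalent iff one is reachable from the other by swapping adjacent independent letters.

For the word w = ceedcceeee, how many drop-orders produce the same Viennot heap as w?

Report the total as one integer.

piece 0:c — minimal
piece 1:e rests on {0:c}
piece 2:e rests on {1:e}
piece 3:d rests on {0:c}
piece 4:c rests on {2:e, 3:d}
piece 5:c rests on {4:c}
piece 6:e rests on {5:c}
piece 7:e rests on {6:e}
piece 8:e rests on {7:e}
piece 9:e rests on {8:e}
minimal pieces: {0:c}
ways to finish when only these pieces remain (= sum over removing one remaining piece with nothing left below it):
  1 left: {9}→1
  2 left: {8,9}→1
  3 left: {7,8,9}→1
  4 left: {6,7,8,9}→1
  5 left: {5,6,7,8,9}→1
  6 left: {4,5,6,7,8,9}→1
  7 left: {2,4,5,6,7,8,9}→1  {3,4,5,6,7,8,9}→1
  8 left: {1,2,4,5,6,7,8,9}→1  {2,3,4,5,6,7,8,9}→2
  placing 0:c first → 3 extensions

3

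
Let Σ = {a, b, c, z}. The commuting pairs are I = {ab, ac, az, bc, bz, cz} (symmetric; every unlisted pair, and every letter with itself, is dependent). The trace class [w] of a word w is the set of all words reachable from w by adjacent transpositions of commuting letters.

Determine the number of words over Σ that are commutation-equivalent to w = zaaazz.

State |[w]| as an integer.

20

0(z) covers ∅
1(a) covers ∅
2(a) covers 1:a
3(a) covers 2:a
4(z) covers 0:z
5(z) covers 4:z
floor of heap: 0:z, 1:a
completions by unplaced set U, small U first (add the entries for U minus each lowest piece of U):
  |U|=1: {3}:1  {5}:1
  |U|=2: {2,3}:1  {3,5}:2  {4,5}:1
  |U|=3: {0,4,5}:1  {1,2,3}:1  {2,3,5}:3  {3,4,5}:3
  |U|=4: {0,3,4,5}:4  {1,2,3,5}:4  {2,3,4,5}:6
  start at 0(z): 10
  start at 1(a): 10
sum over floor = 20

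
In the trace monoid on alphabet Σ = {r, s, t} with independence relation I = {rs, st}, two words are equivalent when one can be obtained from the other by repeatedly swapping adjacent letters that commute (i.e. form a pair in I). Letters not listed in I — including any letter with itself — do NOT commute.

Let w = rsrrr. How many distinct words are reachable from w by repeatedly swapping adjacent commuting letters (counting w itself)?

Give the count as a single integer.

0(r) covers ∅
1(s) covers ∅
2(r) covers 0:r
3(r) covers 2:r
4(r) covers 3:r
floor of heap: 0:r, 1:s
completions by unplaced set U, small U first (add the entries for U minus each lowest piece of U):
  |U|=1: {1}:1  {4}:1
  |U|=2: {1,4}:2  {3,4}:1
  |U|=3: {1,3,4}:3  {2,3,4}:1
  start at 0(r): 4
  start at 1(s): 1
sum over floor = 5

5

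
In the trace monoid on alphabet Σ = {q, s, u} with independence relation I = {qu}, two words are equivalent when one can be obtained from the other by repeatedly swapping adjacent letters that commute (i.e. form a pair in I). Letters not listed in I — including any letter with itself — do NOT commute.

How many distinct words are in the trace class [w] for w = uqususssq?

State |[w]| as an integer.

3

#0=u has no predecessor
#1=q has no predecessor
#2=u depends on [0:u]
#3=s depends on [1:q, 2:u]
#4=u depends on [3:s]
#5=s depends on [4:u]
#6=s depends on [5:s]
#7=s depends on [6:s]
#8=q depends on [7:s]
sources: [0:u, 1:q]
N(rest) = Σ N(rest − s) over sources s of rest; N(one piece) = 1:
  size 1 → [8]=1
  size 2 → [7,8]=1
  size 3 → [6,7,8]=1
  size 4 → [5,6,7,8]=1
  size 5 → [4,5,6,7,8]=1
  size 6 → [3,4,5,6,7,8]=1
  size 7 → [1,3,4,5,6,7,8]=1  [2,3,4,5,6,7,8]=1
  first=0(u) contributes 2
  first=1(q) contributes 1
|[w]| = 3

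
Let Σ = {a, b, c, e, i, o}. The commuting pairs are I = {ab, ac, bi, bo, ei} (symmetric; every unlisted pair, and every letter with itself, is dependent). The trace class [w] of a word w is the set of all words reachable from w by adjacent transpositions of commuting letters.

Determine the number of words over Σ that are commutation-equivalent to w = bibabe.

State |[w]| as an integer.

piece 0:b — minimal
piece 1:i — minimal
piece 2:b rests on {0:b}
piece 3:a rests on {1:i}
piece 4:b rests on {2:b}
piece 5:e rests on {3:a, 4:b}
minimal pieces: {0:b, 1:i}
ways to finish when only these pieces remain (= sum over removing one remaining piece with nothing left below it):
  1 left: {5}→1
  2 left: {3,5}→1  {4,5}→1
  3 left: {1,3,5}→1  {2,4,5}→1  {3,4,5}→2
  4 left: {0,2,4,5}→1  {1,3,4,5}→3  {2,3,4,5}→3
  placing 0:b first → 6 extensions
  placing 1:i first → 4 extensions
total linear extensions = 10

10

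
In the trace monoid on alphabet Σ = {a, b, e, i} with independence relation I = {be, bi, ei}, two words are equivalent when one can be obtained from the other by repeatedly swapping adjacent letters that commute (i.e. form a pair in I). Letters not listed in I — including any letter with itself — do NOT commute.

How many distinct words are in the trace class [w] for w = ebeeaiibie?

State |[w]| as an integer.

80

piece 0:e — minimal
piece 1:b — minimal
piece 2:e rests on {0:e}
piece 3:e rests on {2:e}
piece 4:a rests on {1:b, 3:e}
piece 5:i rests on {4:a}
piece 6:i rests on {5:i}
piece 7:b rests on {4:a}
piece 8:i rests on {6:i}
piece 9:e rests on {4:a}
minimal pieces: {0:e, 1:b}
ways to finish when only these pieces remain (= sum over removing one remaining piece with nothing left below it):
  1 left: {7}→1  {8}→1  {9}→1
  2 left: {6,8}→1  {7,8}→2  {7,9}→2  {8,9}→2
  3 left: {5,6,8}→1  {6,7,8}→3  {6,8,9}→3  {7,8,9}→6
  4 left: {5,6,7,8}→4  {5,6,8,9}→4  {6,7,8,9}→12
  5 left: {5,6,7,8,9}→20
  6 left: {4,5,6,7,8,9}→20
  7 left: {1,4,5,6,7,8,9}→20  {3,4,5,6,7,8,9}→20
  8 left: {1,3,4,5,6,7,8,9}→40  {2,3,4,5,6,7,8,9}→20
  placing 0:e first → 60 extensions
  placing 1:b first → 20 extensions
total linear extensions = 80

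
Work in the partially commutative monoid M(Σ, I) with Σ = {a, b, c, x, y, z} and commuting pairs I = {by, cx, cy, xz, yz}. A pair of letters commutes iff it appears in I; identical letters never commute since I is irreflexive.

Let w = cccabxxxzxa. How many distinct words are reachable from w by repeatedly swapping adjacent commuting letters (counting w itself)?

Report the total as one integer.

5

drop 0:c onto floor
drop 1:c onto {0:c}
drop 2:c onto {1:c}
drop 3:a onto {2:c}
drop 4:b onto {3:a}
drop 5:x onto {4:b}
drop 6:x onto {5:x}
drop 7:x onto {6:x}
drop 8:z onto {4:b}
drop 9:x onto {7:x}
drop 10:a onto {8:z, 9:x}
ground layer = {0:c}
drop-orders for the pieces not yet dropped (sum over which currently-grounded one goes next):
  1 to go: {10} 1
  2 to go: {8,10} 1  {9,10} 1
  3 to go: {7,9,10} 1  {8,9,10} 2
  4 to go: {6,7,9,10} 1  {7,8,9,10} 3
  5 to go: {5,6,7,9,10} 1  {6,7,8,9,10} 4
  6 to go: {5,6,7,8,9,10} 5
  7 to go: {4,5,6,7,8,9,10} 5
  8 to go: {3,4,5,6,7,8,9,10} 5
  9 to go: {2,3,4,5,6,7,8,9,10} 5
  if 0:c drops first: 5 orders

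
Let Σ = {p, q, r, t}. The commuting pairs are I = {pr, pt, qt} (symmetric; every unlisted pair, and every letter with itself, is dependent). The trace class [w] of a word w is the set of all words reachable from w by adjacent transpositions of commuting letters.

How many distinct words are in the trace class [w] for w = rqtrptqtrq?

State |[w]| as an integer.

21

0(r) covers ∅
1(q) covers 0:r
2(t) covers 0:r
3(r) covers 1:q, 2:t
4(p) covers 1:q
5(t) covers 3:r
6(q) covers 3:r, 4:p
7(t) covers 5:t
8(r) covers 6:q, 7:t
9(q) covers 8:r
floor of heap: 0:r
completions by unplaced set U, small U first (add the entries for U minus each lowest piece of U):
  |U|=1: {9}:1
  |U|=2: {8,9}:1
  |U|=3: {6,8,9}:1  {7,8,9}:1
  |U|=4: {4,6,8,9}:1  {5,7,8,9}:1  {6,7,8,9}:2
  |U|=5: {4,6,7,8,9}:3  {5,6,7,8,9}:3
  |U|=6: {3,5,6,7,8,9}:3  {4,5,6,7,8,9}:6
  |U|=7: {2,3,5,6,7,8,9}:3  {3,4,5,6,7,8,9}:9
  |U|=8: {1,3,4,5,6,7,8,9}:9  {2,3,4,5,6,7,8,9}:12
  start at 0(r): 21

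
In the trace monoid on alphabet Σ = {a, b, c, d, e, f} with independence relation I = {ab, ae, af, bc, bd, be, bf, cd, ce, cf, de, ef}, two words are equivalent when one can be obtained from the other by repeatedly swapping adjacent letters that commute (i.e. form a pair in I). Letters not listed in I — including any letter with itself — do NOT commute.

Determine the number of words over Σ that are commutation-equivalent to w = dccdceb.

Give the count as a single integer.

#0=d has no predecessor
#1=c has no predecessor
#2=c depends on [1:c]
#3=d depends on [0:d]
#4=c depends on [2:c]
#5=e has no predecessor
#6=b has no predecessor
sources: [0:d, 1:c, 5:e, 6:b]
N(rest) = Σ N(rest − s) over sources s of rest; N(one piece) = 1:
  size 1 → [3]=1  [4]=1  [5]=1  [6]=1
  size 2 → [0,3]=1  [2,4]=1  [3,4]=2  [3,5]=2  [3,6]=2  [4,5]=2  [4,6]=2  [5,6]=2
  size 3 → [0,3,4]=3  [0,3,5]=3  [0,3,6]=3  [1,2,4]=1  [2,3,4]=3  [2,4,5]=3  [2,4,6]=3  [3,4,5]=6  [3,4,6]=6  [3,5,6]=6  [4,5,6]=6
  size 4 → [0,2,3,4]=6  [0,3,4,5]=12  [0,3,4,6]=12  [0,3,5,6]=12  [1,2,3,4]=4  [1,2,4,5]=4  [1,2,4,6]=4  [2,3,4,5]=12  [2,3,4,6]=12  [2,4,5,6]=12  [3,4,5,6]=24
  size 5 → [0,1,2,3,4]=10  [0,2,3,4,5]=30  [0,2,3,4,6]=30  [0,3,4,5,6]=60  [1,2,3,4,5]=20  [1,2,3,4,6]=20  [1,2,4,5,6]=20  [2,3,4,5,6]=60
  first=0(d) contributes 120
  first=1(c) contributes 180
  first=5(e) contributes 60
  first=6(b) contributes 60
|[w]| = 420

420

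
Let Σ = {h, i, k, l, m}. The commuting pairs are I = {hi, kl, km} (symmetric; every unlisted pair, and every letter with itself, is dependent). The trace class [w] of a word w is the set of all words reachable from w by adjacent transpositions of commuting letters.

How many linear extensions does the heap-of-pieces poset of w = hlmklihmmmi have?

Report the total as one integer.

8

#0=h has no predecessor
#1=l depends on [0:h]
#2=m depends on [1:l]
#3=k depends on [0:h]
#4=l depends on [2:m]
#5=i depends on [3:k, 4:l]
#6=h depends on [3:k, 4:l]
#7=m depends on [5:i, 6:h]
#8=m depends on [7:m]
#9=m depends on [8:m]
#10=i depends on [9:m]
sources: [0:h]
N(rest) = Σ N(rest − s) over sources s of rest; N(one piece) = 1:
  size 1 → [10]=1
  size 2 → [9,10]=1
  size 3 → [8,9,10]=1
  size 4 → [7,8,9,10]=1
  size 5 → [5,7,8,9,10]=1  [6,7,8,9,10]=1
  size 6 → [5,6,7,8,9,10]=2
  size 7 → [3,5,6,7,8,9,10]=2  [4,5,6,7,8,9,10]=2
  size 8 → [2,4,5,6,7,8,9,10]=2  [3,4,5,6,7,8,9,10]=4
  size 9 → [1,2,4,5,6,7,8,9,10]=2  [2,3,4,5,6,7,8,9,10]=6
  first=0(h) contributes 8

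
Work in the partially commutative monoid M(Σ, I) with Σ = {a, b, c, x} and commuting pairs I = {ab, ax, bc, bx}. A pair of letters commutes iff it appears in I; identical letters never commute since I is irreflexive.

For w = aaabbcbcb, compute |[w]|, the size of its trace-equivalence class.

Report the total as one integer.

0(a) covers ∅
1(a) covers 0:a
2(a) covers 1:a
3(b) covers ∅
4(b) covers 3:b
5(c) covers 2:a
6(b) covers 4:b
7(c) covers 5:c
8(b) covers 6:b
floor of heap: 0:a, 3:b
completions by unplaced set U, small U first (add the entries for U minus each lowest piece of U):
  |U|=1: {7}:1  {8}:1
  |U|=2: {5,7}:1  {6,8}:1  {7,8}:2
  |U|=3: {2,5,7}:1  {4,6,8}:1  {5,7,8}:3  {6,7,8}:3
  |U|=4: {1,2,5,7}:1  {2,5,7,8}:4  {3,4,6,8}:1  {4,6,7,8}:4  {5,6,7,8}:6
  |U|=5: {0,1,2,5,7}:1  {1,2,5,7,8}:5  {2,5,6,7,8}:10  {3,4,6,7,8}:5  {4,5,6,7,8}:10
  |U|=6: {0,1,2,5,7,8}:6  {1,2,5,6,7,8}:15  {2,4,5,6,7,8}:20  {3,4,5,6,7,8}:15
  |U|=7: {0,1,2,5,6,7,8}:21  {1,2,4,5,6,7,8}:35  {2,3,4,5,6,7,8}:35
  start at 0(a): 70
  start at 3(b): 56
sum over floor = 126

126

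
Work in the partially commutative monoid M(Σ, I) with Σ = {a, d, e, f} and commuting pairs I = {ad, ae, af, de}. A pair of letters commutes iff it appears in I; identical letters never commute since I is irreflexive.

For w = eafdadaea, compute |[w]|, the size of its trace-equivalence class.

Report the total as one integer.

#0=e has no predecessor
#1=a has no predecessor
#2=f depends on [0:e]
#3=d depends on [2:f]
#4=a depends on [1:a]
#5=d depends on [3:d]
#6=a depends on [4:a]
#7=e depends on [2:f]
#8=a depends on [6:a]
sources: [0:e, 1:a]
N(rest) = Σ N(rest − s) over sources s of rest; N(one piece) = 1:
  size 1 → [5]=1  [7]=1  [8]=1
  size 2 → [3,5]=1  [5,7]=2  [5,8]=2  [6,8]=1  [7,8]=2
  size 3 → [3,5,7]=3  [3,5,8]=3  [4,6,8]=1  [5,6,8]=3  [5,7,8]=6  [6,7,8]=3
  size 4 → [1,4,6,8]=1  [2,3,5,7]=3  [3,5,6,8]=6  [3,5,7,8]=12  [4,5,6,8]=4  [4,6,7,8]=4  [5,6,7,8]=12
  size 5 → [0,2,3,5,7]=3  [1,4,5,6,8]=5  [1,4,6,7,8]=5  [2,3,5,7,8]=15  [3,4,5,6,8]=10  [3,5,6,7,8]=30  [4,5,6,7,8]=20
  size 6 → [0,2,3,5,7,8]=18  [1,3,4,5,6,8]=15  [1,4,5,6,7,8]=30  [2,3,5,6,7,8]=45  [3,4,5,6,7,8]=60
  size 7 → [0,2,3,5,6,7,8]=63  [1,3,4,5,6,7,8]=105  [2,3,4,5,6,7,8]=105
  first=0(e) contributes 210
  first=1(a) contributes 168
|[w]| = 378

378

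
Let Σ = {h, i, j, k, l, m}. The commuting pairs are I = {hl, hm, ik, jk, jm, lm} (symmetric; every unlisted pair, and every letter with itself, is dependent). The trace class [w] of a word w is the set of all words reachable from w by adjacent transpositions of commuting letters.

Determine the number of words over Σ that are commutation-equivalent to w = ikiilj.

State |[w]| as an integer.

drop 0:i onto floor
drop 1:k onto floor
drop 2:i onto {0:i}
drop 3:i onto {2:i}
drop 4:l onto {1:k, 3:i}
drop 5:j onto {4:l}
ground layer = {0:i, 1:k}
drop-orders for the pieces not yet dropped (sum over which currently-grounded one goes next):
  1 to go: {5} 1
  2 to go: {4,5} 1
  3 to go: {1,4,5} 1  {3,4,5} 1
  4 to go: {1,3,4,5} 2  {2,3,4,5} 1
  if 0:i drops first: 3 orders
  if 1:k drops first: 1 orders
heap linearizations: 4

4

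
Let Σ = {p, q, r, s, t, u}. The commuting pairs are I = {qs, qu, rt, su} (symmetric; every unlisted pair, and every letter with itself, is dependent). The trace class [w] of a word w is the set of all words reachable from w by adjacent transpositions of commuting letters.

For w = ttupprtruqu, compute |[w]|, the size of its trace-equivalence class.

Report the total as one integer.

9

#0=t has no predecessor
#1=t depends on [0:t]
#2=u depends on [1:t]
#3=p depends on [2:u]
#4=p depends on [3:p]
#5=r depends on [4:p]
#6=t depends on [4:p]
#7=r depends on [5:r]
#8=u depends on [6:t, 7:r]
#9=q depends on [6:t, 7:r]
#10=u depends on [8:u]
sources: [0:t]
N(rest) = Σ N(rest − s) over sources s of rest; N(one piece) = 1:
  size 1 → [9]=1  [10]=1
  size 2 → [8,10]=1  [9,10]=2
  size 3 → [8,9,10]=3
  size 4 → [6,8,9,10]=3  [7,8,9,10]=3
  size 5 → [5,7,8,9,10]=3  [6,7,8,9,10]=6
  size 6 → [5,6,7,8,9,10]=9
  size 7 → [4,5,6,7,8,9,10]=9
  size 8 → [3,4,5,6,7,8,9,10]=9
  size 9 → [2,3,4,5,6,7,8,9,10]=9
  first=0(t) contributes 9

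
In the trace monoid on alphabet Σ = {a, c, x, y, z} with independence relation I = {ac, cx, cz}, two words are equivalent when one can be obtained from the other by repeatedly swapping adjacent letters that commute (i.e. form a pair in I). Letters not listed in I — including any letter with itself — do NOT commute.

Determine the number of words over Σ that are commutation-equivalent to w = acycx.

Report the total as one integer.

4

drop 0:a onto floor
drop 1:c onto floor
drop 2:y onto {0:a, 1:c}
drop 3:c onto {2:y}
drop 4:x onto {2:y}
ground layer = {0:a, 1:c}
drop-orders for the pieces not yet dropped (sum over which currently-grounded one goes next):
  1 to go: {3} 1  {4} 1
  2 to go: {3,4} 2
  3 to go: {2,3,4} 2
  if 0:a drops first: 2 orders
  if 1:c drops first: 2 orders
heap linearizations: 4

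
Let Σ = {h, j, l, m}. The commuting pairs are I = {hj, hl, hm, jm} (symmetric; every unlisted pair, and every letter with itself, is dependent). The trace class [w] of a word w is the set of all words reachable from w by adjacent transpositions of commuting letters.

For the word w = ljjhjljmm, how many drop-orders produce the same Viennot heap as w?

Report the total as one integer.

drop 0:l onto floor
drop 1:j onto {0:l}
drop 2:j onto {1:j}
drop 3:h onto floor
drop 4:j onto {2:j}
drop 5:l onto {4:j}
drop 6:j onto {5:l}
drop 7:m onto {5:l}
drop 8:m onto {7:m}
ground layer = {0:l, 3:h}
drop-orders for the pieces not yet dropped (sum over which currently-grounded one goes next):
  1 to go: {3} 1  {6} 1  {8} 1
  2 to go: {3,6} 2  {3,8} 2  {6,8} 2  {7,8} 1
  3 to go: {3,6,8} 6  {3,7,8} 3  {6,7,8} 3
  4 to go: {3,6,7,8} 12  {5,6,7,8} 3
  5 to go: {3,5,6,7,8} 15  {4,5,6,7,8} 3
  6 to go: {2,4,5,6,7,8} 3  {3,4,5,6,7,8} 18
  7 to go: {1,2,4,5,6,7,8} 3  {2,3,4,5,6,7,8} 21
  if 0:l drops first: 24 orders
  if 3:h drops first: 3 orders
heap linearizations: 27

27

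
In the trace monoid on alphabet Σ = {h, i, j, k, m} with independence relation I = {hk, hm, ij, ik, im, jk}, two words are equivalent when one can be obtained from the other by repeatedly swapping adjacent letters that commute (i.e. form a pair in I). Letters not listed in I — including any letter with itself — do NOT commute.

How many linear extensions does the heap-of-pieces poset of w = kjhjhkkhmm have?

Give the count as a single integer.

186

#0=k has no predecessor
#1=j has no predecessor
#2=h depends on [1:j]
#3=j depends on [2:h]
#4=h depends on [3:j]
#5=k depends on [0:k]
#6=k depends on [5:k]
#7=h depends on [4:h]
#8=m depends on [3:j, 6:k]
#9=m depends on [8:m]
sources: [0:k, 1:j]
N(rest) = Σ N(rest − s) over sources s of rest; N(one piece) = 1:
  size 1 → [7]=1  [9]=1
  size 2 → [4,7]=1  [7,9]=2  [8,9]=1
  size 3 → [4,7,9]=3  [6,8,9]=1  [7,8,9]=3
  size 4 → [4,7,8,9]=6  [5,6,8,9]=1  [6,7,8,9]=4
  size 5 → [0,5,6,8,9]=1  [3,4,7,8,9]=6  [4,6,7,8,9]=10  [5,6,7,8,9]=5
  size 6 → [0,5,6,7,8,9]=6  [2,3,4,7,8,9]=6  [3,4,6,7,8,9]=16  [4,5,6,7,8,9]=15
  size 7 → [0,4,5,6,7,8,9]=21  [1,2,3,4,7,8,9]=6  [2,3,4,6,7,8,9]=22  [3,4,5,6,7,8,9]=31
  size 8 → [0,3,4,5,6,7,8,9]=52  [1,2,3,4,6,7,8,9]=28  [2,3,4,5,6,7,8,9]=53
  first=0(k) contributes 81
  first=1(j) contributes 105
|[w]| = 186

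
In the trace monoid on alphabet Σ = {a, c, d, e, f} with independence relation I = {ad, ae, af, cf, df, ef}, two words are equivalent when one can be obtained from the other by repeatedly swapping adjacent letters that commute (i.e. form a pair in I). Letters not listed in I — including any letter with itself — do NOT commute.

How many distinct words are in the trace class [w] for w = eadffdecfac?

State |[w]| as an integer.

825

0(e) covers ∅
1(a) covers ∅
2(d) covers 0:e
3(f) covers ∅
4(f) covers 3:f
5(d) covers 2:d
6(e) covers 5:d
7(c) covers 1:a, 6:e
8(f) covers 4:f
9(a) covers 7:c
10(c) covers 9:a
floor of heap: 0:e, 1:a, 3:f
completions by unplaced set U, small U first (add the entries for U minus each lowest piece of U):
  |U|=1: {8}:1  {10}:1
  |U|=2: {4,8}:1  {8,10}:2  {9,10}:1
  |U|=3: {3,4,8}:1  {4,8,10}:3  {7,9,10}:1  {8,9,10}:3
  |U|=4: {1,7,9,10}:1  {3,4,8,10}:4  {4,8,9,10}:6  {6,7,9,10}:1  {7,8,9,10}:4
  |U|=5: {1,6,7,9,10}:2  {1,7,8,9,10}:5  {3,4,8,9,10}:10  {4,7,8,9,10}:10  {5,6,7,9,10}:1  {6,7,8,9,10}:5
  |U|=6: {1,4,7,8,9,10}:15  {1,5,6,7,9,10}:3  {1,6,7,8,9,10}:12  {2,5,6,7,9,10}:1  {3,4,7,8,9,10}:20  {4,6,7,8,9,10}:15  {5,6,7,8,9,10}:6
  |U|=7: {0,2,5,6,7,9,10}:1  {1,2,5,6,7,9,10}:4  {1,3,4,7,8,9,10}:35  {1,4,6,7,8,9,10}:42  {1,5,6,7,8,9,10}:21  {2,5,6,7,8,9,10}:7  {3,4,6,7,8,9,10}:35  {4,5,6,7,8,9,10}:21
  |U|=8: {0,1,2,5,6,7,9,10}:5  {0,2,5,6,7,8,9,10}:8  {1,2,5,6,7,8,9,10}:32  {1,3,4,6,7,8,9,10}:112  {1,4,5,6,7,8,9,10}:84  {2,4,5,6,7,8,9,10}:28  {3,4,5,6,7,8,9,10}:56
  |U|=9: {0,1,2,5,6,7,8,9,10}:45  {0,2,4,5,6,7,8,9,10}:36  {1,2,4,5,6,7,8,9,10}:144  {1,3,4,5,6,7,8,9,10}:252  {2,3,4,5,6,7,8,9,10}:84
  start at 0(e): 480
  start at 1(a): 120
  start at 3(f): 225
sum over floor = 825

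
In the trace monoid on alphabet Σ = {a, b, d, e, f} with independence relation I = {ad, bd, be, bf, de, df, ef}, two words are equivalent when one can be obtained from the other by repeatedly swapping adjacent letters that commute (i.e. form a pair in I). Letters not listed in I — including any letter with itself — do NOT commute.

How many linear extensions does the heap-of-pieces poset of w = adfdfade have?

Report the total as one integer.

56

drop 0:a onto floor
drop 1:d onto floor
drop 2:f onto {0:a}
drop 3:d onto {1:d}
drop 4:f onto {2:f}
drop 5:a onto {4:f}
drop 6:d onto {3:d}
drop 7:e onto {5:a}
ground layer = {0:a, 1:d}
drop-orders for the pieces not yet dropped (sum over which currently-grounded one goes next):
  1 to go: {6} 1  {7} 1
  2 to go: {3,6} 1  {5,7} 1  {6,7} 2
  3 to go: {1,3,6} 1  {3,6,7} 3  {4,5,7} 1  {5,6,7} 3
  4 to go: {1,3,6,7} 4  {2,4,5,7} 1  {3,5,6,7} 6  {4,5,6,7} 4
  5 to go: {0,2,4,5,7} 1  {1,3,5,6,7} 10  {2,4,5,6,7} 5  {3,4,5,6,7} 10
  6 to go: {0,2,4,5,6,7} 6  {1,3,4,5,6,7} 20  {2,3,4,5,6,7} 15
  if 0:a drops first: 35 orders
  if 1:d drops first: 21 orders
heap linearizations: 56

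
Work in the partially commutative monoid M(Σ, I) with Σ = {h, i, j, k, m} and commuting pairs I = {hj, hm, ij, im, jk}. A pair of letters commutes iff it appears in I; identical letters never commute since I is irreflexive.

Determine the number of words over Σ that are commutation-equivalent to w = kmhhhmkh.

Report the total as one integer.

10

drop 0:k onto floor
drop 1:m onto {0:k}
drop 2:h onto {0:k}
drop 3:h onto {2:h}
drop 4:h onto {3:h}
drop 5:m onto {1:m}
drop 6:k onto {4:h, 5:m}
drop 7:h onto {6:k}
ground layer = {0:k}
drop-orders for the pieces not yet dropped (sum over which currently-grounded one goes next):
  1 to go: {7} 1
  2 to go: {6,7} 1
  3 to go: {4,6,7} 1  {5,6,7} 1
  4 to go: {1,5,6,7} 1  {3,4,6,7} 1  {4,5,6,7} 2
  5 to go: {1,4,5,6,7} 3  {2,3,4,6,7} 1  {3,4,5,6,7} 3
  6 to go: {1,3,4,5,6,7} 6  {2,3,4,5,6,7} 4
  if 0:k drops first: 10 orders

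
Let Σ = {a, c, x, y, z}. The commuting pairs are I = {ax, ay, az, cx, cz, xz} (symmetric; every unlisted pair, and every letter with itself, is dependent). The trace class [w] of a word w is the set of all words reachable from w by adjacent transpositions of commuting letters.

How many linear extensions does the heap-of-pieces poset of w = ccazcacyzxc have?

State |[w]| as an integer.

#0=c has no predecessor
#1=c depends on [0:c]
#2=a depends on [1:c]
#3=z has no predecessor
#4=c depends on [2:a]
#5=a depends on [4:c]
#6=c depends on [5:a]
#7=y depends on [3:z, 6:c]
#8=z depends on [7:y]
#9=x depends on [7:y]
#10=c depends on [7:y]
sources: [0:c, 3:z]
N(rest) = Σ N(rest − s) over sources s of rest; N(one piece) = 1:
  size 1 → [8]=1  [9]=1  [10]=1
  size 2 → [8,9]=2  [8,10]=2  [9,10]=2
  size 3 → [8,9,10]=6
  size 4 → [7,8,9,10]=6
  size 5 → [3,7,8,9,10]=6  [6,7,8,9,10]=6
  size 6 → [3,6,7,8,9,10]=12  [5,6,7,8,9,10]=6
  size 7 → [3,5,6,7,8,9,10]=18  [4,5,6,7,8,9,10]=6
  size 8 → [2,4,5,6,7,8,9,10]=6  [3,4,5,6,7,8,9,10]=24
  size 9 → [1,2,4,5,6,7,8,9,10]=6  [2,3,4,5,6,7,8,9,10]=30
  first=0(c) contributes 36
  first=3(z) contributes 6
|[w]| = 42

42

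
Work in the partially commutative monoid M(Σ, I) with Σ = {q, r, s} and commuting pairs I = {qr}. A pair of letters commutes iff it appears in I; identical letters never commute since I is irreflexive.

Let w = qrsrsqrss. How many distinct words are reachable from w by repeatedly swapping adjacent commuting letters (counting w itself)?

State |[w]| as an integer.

4

piece 0:q — minimal
piece 1:r — minimal
piece 2:s rests on {0:q, 1:r}
piece 3:r rests on {2:s}
piece 4:s rests on {3:r}
piece 5:q rests on {4:s}
piece 6:r rests on {4:s}
piece 7:s rests on {5:q, 6:r}
piece 8:s rests on {7:s}
minimal pieces: {0:q, 1:r}
ways to finish when only these pieces remain (= sum over removing one remaining piece with nothing left below it):
  1 left: {8}→1
  2 left: {7,8}→1
  3 left: {5,7,8}→1  {6,7,8}→1
  4 left: {5,6,7,8}→2
  5 left: {4,5,6,7,8}→2
  6 left: {3,4,5,6,7,8}→2
  7 left: {2,3,4,5,6,7,8}→2
  placing 0:q first → 2 extensions
  placing 1:r first → 2 extensions
total linear extensions = 4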